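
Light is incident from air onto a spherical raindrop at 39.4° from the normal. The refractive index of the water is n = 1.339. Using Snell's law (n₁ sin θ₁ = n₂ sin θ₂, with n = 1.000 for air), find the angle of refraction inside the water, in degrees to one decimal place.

Snell: sin θ_r = sin θ_i / n = sin 39.4° / 1.339 = 0.6347 / 1.339 = 0.4740.
θ_r = arcsin(0.4740) = 28.30°.

28.3°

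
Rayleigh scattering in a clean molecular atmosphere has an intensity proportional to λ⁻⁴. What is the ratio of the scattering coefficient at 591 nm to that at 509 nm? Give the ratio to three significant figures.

Rayleigh scattering ∝ λ⁻⁴, so the ratio of coefficients is the inverse fourth power of the wavelength ratio.
σ(591)/σ(509) = (509/591)⁴ = (0.8613)⁴ = 0.5502.

0.550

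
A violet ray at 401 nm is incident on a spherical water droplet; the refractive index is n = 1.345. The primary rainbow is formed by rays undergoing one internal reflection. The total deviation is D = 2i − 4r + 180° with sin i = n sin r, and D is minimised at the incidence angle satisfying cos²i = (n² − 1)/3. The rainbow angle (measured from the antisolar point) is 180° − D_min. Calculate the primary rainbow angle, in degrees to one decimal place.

cos²i = (1.80902 − 1)/3 = 0.26967; i = arccos(0.51930) = 58.715°.
sin r = sin 58.715°/1.345 = 0.63538; r = 39.448°.
D_min = 2·58.715° − 4·39.448° + 180° = 139.635°.
Rainbow angle = 180° − D_min = 40.365°.

40.4°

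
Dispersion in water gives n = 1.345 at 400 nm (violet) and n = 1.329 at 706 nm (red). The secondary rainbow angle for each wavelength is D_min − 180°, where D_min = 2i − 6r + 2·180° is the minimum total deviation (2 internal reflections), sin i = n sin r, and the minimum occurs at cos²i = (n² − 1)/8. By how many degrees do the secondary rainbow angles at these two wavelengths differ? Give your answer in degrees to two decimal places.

4.15°

At 400 nm (n = 1.345): cos²i = 0.10113 → i = 71.458°, r = 44.821°, D_min = 233.987°, rainbow angle = 53.987°.
At 706 nm (n = 1.329): cos²i = 0.09578 → i = 71.972°, r = 45.685°, D_min = 229.837°, rainbow angle = 49.837°.
Angular width = |53.987° − 49.837°| = 4.150°.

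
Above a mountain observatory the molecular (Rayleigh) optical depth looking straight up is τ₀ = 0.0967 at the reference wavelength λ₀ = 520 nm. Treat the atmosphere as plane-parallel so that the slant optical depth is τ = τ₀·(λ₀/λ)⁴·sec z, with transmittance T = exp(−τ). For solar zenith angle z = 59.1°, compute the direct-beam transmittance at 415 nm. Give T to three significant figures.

sec 59.1° = 1.9473.
τ = 0.0967 × (520/415)⁴ × 1.9473 = 0.0967 × 2.4650 × 1.9473 = 0.4642.
T = exp(−0.4642) = 0.6287.

0.629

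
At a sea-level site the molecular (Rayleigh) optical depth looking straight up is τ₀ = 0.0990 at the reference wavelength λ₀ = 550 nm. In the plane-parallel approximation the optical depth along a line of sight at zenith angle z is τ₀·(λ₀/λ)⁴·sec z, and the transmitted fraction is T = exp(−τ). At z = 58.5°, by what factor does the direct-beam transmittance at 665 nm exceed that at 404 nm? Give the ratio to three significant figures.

1.75

Airmass: sec 58.5° = 1.9139.
τ(665 nm) = 0.0990 × (550/665)⁴ × 1.9139 = 0.0990 × 0.4679 × 1.9139 = 0.0887.
τ(404 nm) = 0.0990 × (550/404)⁴ × 1.9139 = 0.0990 × 3.4350 × 1.9139 = 0.6508.
T(665)/T(404) = exp(τ_B − τ_A) = exp(0.5622) = 1.7545.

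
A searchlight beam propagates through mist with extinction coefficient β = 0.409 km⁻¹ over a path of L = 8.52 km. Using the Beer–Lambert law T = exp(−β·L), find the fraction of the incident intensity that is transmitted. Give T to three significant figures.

τ = β·L = 0.409 × 8.52 = 3.4847.
T = exp(−3.4847) = 0.0307.

0.0307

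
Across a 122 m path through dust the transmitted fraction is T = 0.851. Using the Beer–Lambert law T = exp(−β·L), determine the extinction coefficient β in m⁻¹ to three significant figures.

Beer–Lambert: T = exp(−βL) ⇒ β = −ln(T)/L = −ln(0.851)/122 = 0.1613/122 = 0.001322 m⁻¹.

0.00132 m⁻¹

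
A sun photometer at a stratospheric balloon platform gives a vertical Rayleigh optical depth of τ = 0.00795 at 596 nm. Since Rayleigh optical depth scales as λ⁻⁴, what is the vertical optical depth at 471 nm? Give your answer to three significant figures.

0.0204

τ(471 nm) = τ(596 nm) × (596/471)⁴ = 0.00795 × (1.2654)⁴ = 0.00795 × 2.5639 = 0.0204.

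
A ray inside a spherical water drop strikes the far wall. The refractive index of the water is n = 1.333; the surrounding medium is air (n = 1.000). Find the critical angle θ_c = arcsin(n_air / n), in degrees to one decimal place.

48.6°

sin θ_c = n_air / n = 1.000 / 1.333 = 0.7502.
θ_c = arcsin(0.7502) = 48.61°.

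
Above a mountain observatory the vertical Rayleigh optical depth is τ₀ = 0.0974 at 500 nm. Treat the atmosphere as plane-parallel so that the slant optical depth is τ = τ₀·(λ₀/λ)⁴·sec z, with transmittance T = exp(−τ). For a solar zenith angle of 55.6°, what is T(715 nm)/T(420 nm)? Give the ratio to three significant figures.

Airmass: sec 55.6° = 1.7700.
τ(715 nm) = 0.0974 × (500/715)⁴ × 1.7700 = 0.0974 × 0.2391 × 1.7700 = 0.0412.
τ(420 nm) = 0.0974 × (500/420)⁴ × 1.7700 = 0.0974 × 2.0086 × 1.7700 = 0.3463.
T(715)/T(420) = exp(τ_B − τ_A) = exp(0.3050) = 1.3567.

1.36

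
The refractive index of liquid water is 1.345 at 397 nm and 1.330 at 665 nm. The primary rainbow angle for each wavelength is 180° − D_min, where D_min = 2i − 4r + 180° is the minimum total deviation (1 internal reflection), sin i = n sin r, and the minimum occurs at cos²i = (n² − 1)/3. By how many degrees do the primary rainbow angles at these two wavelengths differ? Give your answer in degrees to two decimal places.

At 397 nm (n = 1.345): cos²i = 0.26967 → i = 58.715°, r = 39.448°, D_min = 139.635°, rainbow angle = 40.365°.
At 665 nm (n = 1.330): cos²i = 0.25630 → i = 59.585°, r = 40.422°, D_min = 137.484°, rainbow angle = 42.516°.
Angular width = |40.365° − 42.516°| = 2.152°.

2.15°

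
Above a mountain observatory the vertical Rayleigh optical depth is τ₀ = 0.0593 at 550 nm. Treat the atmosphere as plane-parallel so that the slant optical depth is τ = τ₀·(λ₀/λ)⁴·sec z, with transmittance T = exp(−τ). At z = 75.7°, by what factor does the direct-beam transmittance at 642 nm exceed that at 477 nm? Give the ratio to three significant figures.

Airmass: sec 75.7° = 4.0486.
τ(642 nm) = 0.0593 × (550/642)⁴ × 4.0486 = 0.0593 × 0.5387 × 4.0486 = 0.1293.
τ(477 nm) = 0.0593 × (550/477)⁴ × 4.0486 = 0.0593 × 1.7676 × 4.0486 = 0.4244.
T(642)/T(477) = exp(τ_B − τ_A) = exp(0.2950) = 1.3432.

1.34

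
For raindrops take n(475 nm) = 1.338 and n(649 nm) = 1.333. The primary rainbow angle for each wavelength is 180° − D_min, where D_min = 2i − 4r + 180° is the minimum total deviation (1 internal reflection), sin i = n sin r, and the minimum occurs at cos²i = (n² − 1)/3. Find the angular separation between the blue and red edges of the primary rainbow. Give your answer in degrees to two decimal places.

At 475 nm (n = 1.338): cos²i = 0.26341 → i = 59.120°, r = 39.899°, D_min = 138.643°, rainbow angle = 41.357°.
At 649 nm (n = 1.333): cos²i = 0.25896 → i = 59.410°, r = 40.225°, D_min = 137.922°, rainbow angle = 42.078°.
Angular width = |41.357° − 42.078°| = 0.722°.

0.72°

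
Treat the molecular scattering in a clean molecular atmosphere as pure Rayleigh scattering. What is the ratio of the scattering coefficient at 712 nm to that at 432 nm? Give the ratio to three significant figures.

0.136

Rayleigh scattering ∝ λ⁻⁴, so the ratio of coefficients is the inverse fourth power of the wavelength ratio.
σ(712)/σ(432) = (432/712)⁴ = (0.6067)⁴ = 0.1355.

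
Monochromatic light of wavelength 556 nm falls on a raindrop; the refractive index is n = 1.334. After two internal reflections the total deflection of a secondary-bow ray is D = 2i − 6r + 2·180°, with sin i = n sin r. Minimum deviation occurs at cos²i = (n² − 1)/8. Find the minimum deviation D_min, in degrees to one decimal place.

cos²i = (1.77956 − 1)/8 = 0.09744; i = arccos(0.31216) = 71.810°.
sin r = sin 71.810°/1.334 = 0.71217; r = 45.411°.
D_min = 2·71.810° − 6·45.411° + 360° = 231.153°.

231.2°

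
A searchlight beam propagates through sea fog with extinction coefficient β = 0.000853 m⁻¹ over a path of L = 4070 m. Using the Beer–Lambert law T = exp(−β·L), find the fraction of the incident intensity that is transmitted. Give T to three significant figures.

τ = β·L = 0.000853 × 4070 = 3.4717.
T = exp(−3.4717) = 0.0311.

0.0311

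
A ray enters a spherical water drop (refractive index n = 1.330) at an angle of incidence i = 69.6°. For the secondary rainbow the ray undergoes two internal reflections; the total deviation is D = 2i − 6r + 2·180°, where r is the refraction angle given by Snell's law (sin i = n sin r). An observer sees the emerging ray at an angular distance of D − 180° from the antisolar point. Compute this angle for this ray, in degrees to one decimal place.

50.4°

sin r = sin 69.6° / 1.330 = 0.9373/1.330 = 0.7047; r = 44.81°.
D = 2·69.6° − 6·44.81° + 2·180° = 139.20° − 268.84° + 360° = 230.36°.
Angle from antisolar point = D − 180° = 50.36°.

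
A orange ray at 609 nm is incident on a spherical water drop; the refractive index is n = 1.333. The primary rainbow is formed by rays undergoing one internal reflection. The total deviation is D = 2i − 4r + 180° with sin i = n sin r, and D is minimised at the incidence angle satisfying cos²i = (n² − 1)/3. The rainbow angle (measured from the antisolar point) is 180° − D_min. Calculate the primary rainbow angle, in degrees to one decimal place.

cos²i = (1.77689 − 1)/3 = 0.25896; i = arccos(0.50888) = 59.410°.
sin r = sin 59.410°/1.333 = 0.64579; r = 40.225°.
D_min = 2·59.410° − 4·40.225° + 180° = 137.922°.
Rainbow angle = 180° − D_min = 42.078°.

42.1°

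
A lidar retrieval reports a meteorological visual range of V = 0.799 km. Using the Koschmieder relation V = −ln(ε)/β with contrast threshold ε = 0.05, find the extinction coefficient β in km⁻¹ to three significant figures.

β = −ln(0.05) / V = 2.996 / 0.799 = 3.7494 km⁻¹.

3.75 km⁻¹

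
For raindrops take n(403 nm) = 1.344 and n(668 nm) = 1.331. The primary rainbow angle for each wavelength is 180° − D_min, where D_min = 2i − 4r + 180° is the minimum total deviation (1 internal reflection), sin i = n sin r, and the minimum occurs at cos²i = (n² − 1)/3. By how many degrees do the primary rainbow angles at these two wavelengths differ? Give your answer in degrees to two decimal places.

At 403 nm (n = 1.344): cos²i = 0.26878 → i = 58.772°, r = 39.512°, D_min = 139.495°, rainbow angle = 40.505°.
At 668 nm (n = 1.331): cos²i = 0.25719 → i = 59.527°, r = 40.356°, D_min = 137.630°, rainbow angle = 42.370°.
Angular width = |40.505° − 42.370°| = 1.865°.

1.86°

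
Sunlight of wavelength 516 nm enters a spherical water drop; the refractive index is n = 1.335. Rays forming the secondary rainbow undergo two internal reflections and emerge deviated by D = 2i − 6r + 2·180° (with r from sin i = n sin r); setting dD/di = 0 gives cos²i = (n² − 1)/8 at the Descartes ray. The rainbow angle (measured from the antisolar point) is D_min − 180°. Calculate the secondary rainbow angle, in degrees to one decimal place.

51.4°

cos²i = (1.78222 − 1)/8 = 0.09778; i = arccos(0.31269) = 71.778°.
sin r = sin 71.778°/1.335 = 0.71150; r = 45.357°.
D_min = 2·71.778° − 6·45.357° + 360° = 231.414°.
Rainbow angle = D_min − 180° = 51.414°.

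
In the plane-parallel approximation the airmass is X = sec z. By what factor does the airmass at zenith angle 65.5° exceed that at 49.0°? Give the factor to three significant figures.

X(65.5°)/X(49.0°) = sec 65.5° / sec 49.0° = cos 49.0° / cos 65.5° = 0.6561/0.4147 = 1.5820.

1.58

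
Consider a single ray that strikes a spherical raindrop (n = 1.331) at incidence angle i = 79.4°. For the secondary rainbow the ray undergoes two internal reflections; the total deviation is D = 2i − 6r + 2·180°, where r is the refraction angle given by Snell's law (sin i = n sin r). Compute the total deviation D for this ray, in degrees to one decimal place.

233.2°

sin r = sin 79.4° / 1.331 = 0.9829/1.331 = 0.7385; r = 47.60°.
D = 2·79.4° − 6·47.60° + 2·180° = 158.80° − 285.62° + 360° = 233.18°.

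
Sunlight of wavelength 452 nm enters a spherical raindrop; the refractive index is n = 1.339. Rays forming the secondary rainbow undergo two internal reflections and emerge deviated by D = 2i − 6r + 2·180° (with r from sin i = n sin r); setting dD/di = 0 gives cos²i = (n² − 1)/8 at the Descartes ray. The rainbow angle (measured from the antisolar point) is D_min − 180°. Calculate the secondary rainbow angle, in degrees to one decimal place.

cos²i = (1.79292 − 1)/8 = 0.09912; i = arccos(0.31483) = 71.650°.
sin r = sin 71.650°/1.339 = 0.70885; r = 45.141°.
D_min = 2·71.650° − 6·45.141° + 360° = 232.451°.
Rainbow angle = D_min − 180° = 52.451°.

52.5°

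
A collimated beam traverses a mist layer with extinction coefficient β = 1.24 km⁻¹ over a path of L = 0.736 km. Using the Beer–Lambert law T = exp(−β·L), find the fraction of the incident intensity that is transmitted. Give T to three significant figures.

τ = β·L = 1.24 × 0.736 = 0.9126.
T = exp(−0.9126) = 0.4015.

0.401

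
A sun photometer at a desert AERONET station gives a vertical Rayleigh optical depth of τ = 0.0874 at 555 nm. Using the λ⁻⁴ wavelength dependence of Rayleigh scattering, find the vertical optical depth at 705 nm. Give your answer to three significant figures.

0.0336

τ(705 nm) = τ(555 nm) × (555/705)⁴ = 0.0874 × (0.7872)⁴ = 0.0874 × 0.3841 = 0.0336.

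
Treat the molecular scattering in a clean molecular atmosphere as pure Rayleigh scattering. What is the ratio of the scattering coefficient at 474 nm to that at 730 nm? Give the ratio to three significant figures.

5.63

Rayleigh scattering ∝ λ⁻⁴, so the ratio of coefficients is the inverse fourth power of the wavelength ratio.
σ(474)/σ(730) = (730/474)⁴ = (1.5401)⁴ = 5.626.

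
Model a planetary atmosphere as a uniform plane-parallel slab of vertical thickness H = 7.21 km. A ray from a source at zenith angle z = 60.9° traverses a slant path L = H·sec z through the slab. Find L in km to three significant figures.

14.8 km

sec z = 1/cos 60.9° = 2.0562.
L = 7.21 × 2.0562 = 14.825 km.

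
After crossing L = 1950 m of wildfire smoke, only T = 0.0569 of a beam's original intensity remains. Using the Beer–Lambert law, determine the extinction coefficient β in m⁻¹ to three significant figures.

Beer–Lambert: T = exp(−βL) ⇒ β = −ln(T)/L = −ln(0.0569)/1950 = 2.8665/1950 = 0.00147 m⁻¹.

0.00147 m⁻¹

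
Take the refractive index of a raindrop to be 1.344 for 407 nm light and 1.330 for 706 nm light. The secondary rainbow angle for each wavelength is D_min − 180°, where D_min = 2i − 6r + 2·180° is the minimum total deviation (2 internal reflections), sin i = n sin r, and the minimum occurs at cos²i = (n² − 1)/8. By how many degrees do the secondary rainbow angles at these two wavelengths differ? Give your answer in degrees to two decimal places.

At 407 nm (n = 1.344): cos²i = 0.10079 → i = 71.490°, r = 44.874°, D_min = 233.733°, rainbow angle = 53.733°.
At 706 nm (n = 1.330): cos²i = 0.09611 → i = 71.940°, r = 45.630°, D_min = 230.101°, rainbow angle = 50.101°.
Angular width = |53.733° − 50.101°| = 3.632°.

3.63°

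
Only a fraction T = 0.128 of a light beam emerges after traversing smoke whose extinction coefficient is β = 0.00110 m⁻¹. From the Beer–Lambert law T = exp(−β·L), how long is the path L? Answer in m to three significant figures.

1870 m

Beer–Lambert: T = exp(−βL) ⇒ L = −ln(T)/β = −ln(0.128)/0.00110 = 2.0557/0.00110 = 1869 m.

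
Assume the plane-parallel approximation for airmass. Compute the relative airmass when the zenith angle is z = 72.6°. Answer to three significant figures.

3.34

X = sec z = 1/cos 72.6° = 1/0.2990 = 3.3440.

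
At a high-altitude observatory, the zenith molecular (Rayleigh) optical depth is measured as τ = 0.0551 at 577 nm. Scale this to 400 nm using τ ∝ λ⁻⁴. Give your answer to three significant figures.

0.239

τ(400 nm) = τ(577 nm) × (577/400)⁴ = 0.0551 × (1.4425)⁴ = 0.0551 × 4.3298 = 0.2386.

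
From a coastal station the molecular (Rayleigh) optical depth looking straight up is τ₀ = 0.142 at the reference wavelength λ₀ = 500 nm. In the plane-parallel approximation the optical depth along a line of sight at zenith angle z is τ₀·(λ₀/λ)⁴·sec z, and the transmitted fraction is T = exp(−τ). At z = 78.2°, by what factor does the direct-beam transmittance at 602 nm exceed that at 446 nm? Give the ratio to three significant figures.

Airmass: sec 78.2° = 4.8901.
τ(602 nm) = 0.142 × (500/602)⁴ × 4.8901 = 0.142 × 0.4759 × 4.8901 = 0.3304.
τ(446 nm) = 0.142 × (500/446)⁴ × 4.8901 = 0.142 × 1.5796 × 4.8901 = 1.0968.
T(602)/T(446) = exp(τ_B − τ_A) = exp(0.7664) = 2.1520.

2.15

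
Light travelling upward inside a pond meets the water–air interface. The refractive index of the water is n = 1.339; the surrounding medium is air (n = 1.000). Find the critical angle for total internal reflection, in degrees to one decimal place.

48.3°

sin θ_c = n_air / n = 1.000 / 1.339 = 0.7468.
θ_c = arcsin(0.7468) = 48.32°.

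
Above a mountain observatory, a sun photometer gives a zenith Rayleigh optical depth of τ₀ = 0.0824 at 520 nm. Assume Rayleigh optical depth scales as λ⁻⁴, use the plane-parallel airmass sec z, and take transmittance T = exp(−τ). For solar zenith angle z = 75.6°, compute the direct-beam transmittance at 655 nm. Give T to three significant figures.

0.877

sec 75.6° = 4.0211.
τ = 0.0824 × (520/655)⁴ × 4.0211 = 0.0824 × 0.3972 × 4.0211 = 0.1316.
T = exp(−0.1316) = 0.8767.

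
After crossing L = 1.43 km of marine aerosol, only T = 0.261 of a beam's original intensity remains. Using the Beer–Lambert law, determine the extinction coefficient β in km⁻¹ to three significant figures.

Beer–Lambert: T = exp(−βL) ⇒ β = −ln(T)/L = −ln(0.261)/1.43 = 1.3432/1.43 = 0.9393 km⁻¹.

0.939 km⁻¹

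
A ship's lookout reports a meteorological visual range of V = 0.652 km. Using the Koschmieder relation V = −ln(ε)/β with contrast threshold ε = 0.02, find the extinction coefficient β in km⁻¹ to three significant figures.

6.00 km⁻¹

β = −ln(0.02) / V = 3.912 / 0.652 = 6.0000 km⁻¹.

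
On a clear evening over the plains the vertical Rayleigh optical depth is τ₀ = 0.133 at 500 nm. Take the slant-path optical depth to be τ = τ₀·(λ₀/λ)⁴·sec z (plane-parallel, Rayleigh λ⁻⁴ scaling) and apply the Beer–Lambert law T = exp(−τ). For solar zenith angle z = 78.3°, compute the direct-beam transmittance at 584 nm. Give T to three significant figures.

0.703

sec 78.3° = 4.9313.
τ = 0.133 × (500/584)⁴ × 4.9313 = 0.133 × 0.5373 × 4.9313 = 0.3524.
T = exp(−0.3524) = 0.7030.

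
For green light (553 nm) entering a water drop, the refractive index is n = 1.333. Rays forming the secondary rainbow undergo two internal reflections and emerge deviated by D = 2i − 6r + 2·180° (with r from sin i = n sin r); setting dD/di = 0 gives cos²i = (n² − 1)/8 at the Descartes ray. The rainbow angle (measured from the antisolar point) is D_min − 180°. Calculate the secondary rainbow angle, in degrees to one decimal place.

cos²i = (1.77689 − 1)/8 = 0.09711; i = arccos(0.31163) = 71.843°.
sin r = sin 71.843°/1.333 = 0.71283; r = 45.466°.
D_min = 2·71.843° − 6·45.466° + 360° = 230.891°.
Rainbow angle = D_min − 180° = 50.891°.

50.9°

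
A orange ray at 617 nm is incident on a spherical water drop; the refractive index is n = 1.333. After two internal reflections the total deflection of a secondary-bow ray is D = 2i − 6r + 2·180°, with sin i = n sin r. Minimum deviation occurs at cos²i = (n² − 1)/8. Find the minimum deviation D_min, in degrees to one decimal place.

230.9°

cos²i = (1.77689 − 1)/8 = 0.09711; i = arccos(0.31163) = 71.843°.
sin r = sin 71.843°/1.333 = 0.71283; r = 45.466°.
D_min = 2·71.843° − 6·45.466° + 360° = 230.891°.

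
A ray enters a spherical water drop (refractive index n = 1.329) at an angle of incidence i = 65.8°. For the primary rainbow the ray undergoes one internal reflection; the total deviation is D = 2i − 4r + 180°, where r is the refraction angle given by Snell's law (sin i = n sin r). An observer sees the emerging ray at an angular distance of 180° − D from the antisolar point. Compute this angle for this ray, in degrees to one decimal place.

sin r = sin 65.8° / 1.329 = 0.9121/1.329 = 0.6863; r = 43.34°.
D = 2·65.8° − 4·43.34° + 180° = 131.60° − 173.36° + 180° = 138.24°.
Angle from antisolar point = 180° − D = 41.76°.

41.8°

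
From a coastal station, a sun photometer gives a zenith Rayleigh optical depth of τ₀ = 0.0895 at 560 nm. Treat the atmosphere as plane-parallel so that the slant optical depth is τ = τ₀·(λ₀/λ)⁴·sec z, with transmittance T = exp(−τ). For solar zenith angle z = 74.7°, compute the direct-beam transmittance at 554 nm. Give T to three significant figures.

0.702

sec 74.7° = 3.7897.
τ = 0.0895 × (560/554)⁴ × 3.7897 = 0.0895 × 1.0440 × 3.7897 = 0.3541.
T = exp(−0.3541) = 0.7018.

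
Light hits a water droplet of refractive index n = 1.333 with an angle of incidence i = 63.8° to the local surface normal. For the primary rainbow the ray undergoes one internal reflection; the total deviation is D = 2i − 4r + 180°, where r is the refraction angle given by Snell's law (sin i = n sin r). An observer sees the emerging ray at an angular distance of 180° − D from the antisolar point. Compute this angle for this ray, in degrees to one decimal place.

sin r = sin 63.8° / 1.333 = 0.8973/1.333 = 0.6731; r = 42.31°.
D = 2·63.8° − 4·42.31° + 180° = 127.60° − 169.23° + 180° = 138.37°.
Angle from antisolar point = 180° − D = 41.63°.

41.6°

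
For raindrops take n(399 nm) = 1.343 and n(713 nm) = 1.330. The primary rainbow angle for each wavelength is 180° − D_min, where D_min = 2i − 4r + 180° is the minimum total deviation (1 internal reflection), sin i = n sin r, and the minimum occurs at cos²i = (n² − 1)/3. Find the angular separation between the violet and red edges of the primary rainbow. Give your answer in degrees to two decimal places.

1.87°

At 399 nm (n = 1.343): cos²i = 0.26788 → i = 58.830°, r = 39.577°, D_min = 139.354°, rainbow angle = 40.646°.
At 713 nm (n = 1.330): cos²i = 0.25630 → i = 59.585°, r = 40.422°, D_min = 137.484°, rainbow angle = 42.516°.
Angular width = |40.646° − 42.516°| = 1.871°.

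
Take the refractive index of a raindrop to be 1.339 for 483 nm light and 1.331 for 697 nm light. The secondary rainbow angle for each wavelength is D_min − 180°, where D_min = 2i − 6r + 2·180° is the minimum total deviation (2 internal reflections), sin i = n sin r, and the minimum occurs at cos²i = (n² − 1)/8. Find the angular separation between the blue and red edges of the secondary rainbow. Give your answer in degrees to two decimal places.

2.09°

At 483 nm (n = 1.339): cos²i = 0.09912 → i = 71.650°, r = 45.141°, D_min = 232.451°, rainbow angle = 52.451°.
At 697 nm (n = 1.331): cos²i = 0.09645 → i = 71.907°, r = 45.575°, D_min = 230.365°, rainbow angle = 50.365°.
Angular width = |52.451° − 50.365°| = 2.086°.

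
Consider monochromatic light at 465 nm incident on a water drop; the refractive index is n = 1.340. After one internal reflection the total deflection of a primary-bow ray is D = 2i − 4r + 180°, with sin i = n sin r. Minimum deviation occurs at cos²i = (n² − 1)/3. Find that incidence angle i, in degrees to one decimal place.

cos²i = (1.340² − 1)/3 = (1.79560 − 1)/3 = 0.26520.
cos i = 0.51498, so i = 59.004°.

59.0°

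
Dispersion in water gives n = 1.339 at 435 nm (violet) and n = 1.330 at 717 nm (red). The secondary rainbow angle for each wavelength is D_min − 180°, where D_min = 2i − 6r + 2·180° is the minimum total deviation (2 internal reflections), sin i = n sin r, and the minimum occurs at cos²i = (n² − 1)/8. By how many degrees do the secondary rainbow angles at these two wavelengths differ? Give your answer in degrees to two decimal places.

At 435 nm (n = 1.339): cos²i = 0.09912 → i = 71.650°, r = 45.141°, D_min = 232.451°, rainbow angle = 52.451°.
At 717 nm (n = 1.330): cos²i = 0.09611 → i = 71.940°, r = 45.630°, D_min = 230.101°, rainbow angle = 50.101°.
Angular width = |52.451° − 50.101°| = 2.350°.

2.35°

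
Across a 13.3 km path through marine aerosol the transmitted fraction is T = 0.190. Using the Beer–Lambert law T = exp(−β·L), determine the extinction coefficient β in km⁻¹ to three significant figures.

Beer–Lambert: T = exp(−βL) ⇒ β = −ln(T)/L = −ln(0.190)/13.3 = 1.6607/13.3 = 0.1249 km⁻¹.

0.125 km⁻¹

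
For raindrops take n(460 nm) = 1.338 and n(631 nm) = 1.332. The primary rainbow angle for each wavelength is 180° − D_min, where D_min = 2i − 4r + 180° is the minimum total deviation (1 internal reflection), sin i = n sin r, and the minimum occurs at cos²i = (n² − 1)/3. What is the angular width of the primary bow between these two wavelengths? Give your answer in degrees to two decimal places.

0.87°

At 460 nm (n = 1.338): cos²i = 0.26341 → i = 59.120°, r = 39.899°, D_min = 138.643°, rainbow angle = 41.357°.
At 631 nm (n = 1.332): cos²i = 0.25807 → i = 59.469°, r = 40.290°, D_min = 137.776°, rainbow angle = 42.224°.
Angular width = |41.357° − 42.224°| = 0.867°.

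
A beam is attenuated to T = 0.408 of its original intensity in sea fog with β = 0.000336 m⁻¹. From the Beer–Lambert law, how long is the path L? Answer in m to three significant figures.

Beer–Lambert: T = exp(−βL) ⇒ L = −ln(T)/β = −ln(0.408)/0.000336 = 0.8965/0.000336 = 2668 m.

2670 m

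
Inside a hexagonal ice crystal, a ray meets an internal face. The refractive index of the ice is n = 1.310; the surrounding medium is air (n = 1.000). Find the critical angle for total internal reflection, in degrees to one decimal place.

sin θ_c = n_air / n = 1.000 / 1.310 = 0.7634.
θ_c = arcsin(0.7634) = 49.76°.

49.8°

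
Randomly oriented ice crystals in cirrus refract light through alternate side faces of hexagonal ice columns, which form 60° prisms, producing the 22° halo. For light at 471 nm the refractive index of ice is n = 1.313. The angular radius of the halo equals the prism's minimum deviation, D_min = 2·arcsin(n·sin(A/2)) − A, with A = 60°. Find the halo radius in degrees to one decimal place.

22.1°

n·sin(A/2) = 1.313 × sin 30° = 1.313 × 0.5000 = 0.6565.
D_min = 2·arcsin(0.6565) − 60° = 2 × 41.033° − 60° = 22.067°.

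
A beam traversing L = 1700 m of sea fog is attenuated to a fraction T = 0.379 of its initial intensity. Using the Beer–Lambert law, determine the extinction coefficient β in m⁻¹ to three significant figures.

0.000571 m⁻¹

Beer–Lambert: T = exp(−βL) ⇒ β = −ln(T)/L = −ln(0.379)/1700 = 0.9702/1700 = 0.0005707 m⁻¹.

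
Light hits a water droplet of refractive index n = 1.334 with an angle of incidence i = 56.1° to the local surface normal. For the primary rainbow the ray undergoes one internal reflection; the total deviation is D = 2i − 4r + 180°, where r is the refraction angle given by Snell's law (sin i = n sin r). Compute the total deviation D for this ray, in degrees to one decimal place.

138.3°

sin r = sin 56.1° / 1.334 = 0.8300/1.334 = 0.6222; r = 38.48°.
D = 2·56.1° − 4·38.48° + 180° = 112.20° − 153.91° + 180° = 138.29°.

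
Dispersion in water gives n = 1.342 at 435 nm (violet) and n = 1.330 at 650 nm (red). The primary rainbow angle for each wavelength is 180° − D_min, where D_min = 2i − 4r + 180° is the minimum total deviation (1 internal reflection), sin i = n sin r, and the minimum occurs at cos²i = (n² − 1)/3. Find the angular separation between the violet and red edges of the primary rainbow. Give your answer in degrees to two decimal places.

At 435 nm (n = 1.342): cos²i = 0.26699 → i = 58.888°, r = 39.641°, D_min = 139.213°, rainbow angle = 40.787°.
At 650 nm (n = 1.330): cos²i = 0.25630 → i = 59.585°, r = 40.422°, D_min = 137.484°, rainbow angle = 42.516°.
Angular width = |40.787° − 42.516°| = 1.729°.

1.73°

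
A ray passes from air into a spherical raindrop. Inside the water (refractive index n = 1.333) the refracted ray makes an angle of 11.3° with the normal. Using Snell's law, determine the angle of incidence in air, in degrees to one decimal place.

15.1°

Snell: sin θ_i = n · sin θ_r = 1.333 × sin 11.3° = 1.333 × 0.1959 = 0.2612.
θ_i = arcsin(0.2612) = 15.14°.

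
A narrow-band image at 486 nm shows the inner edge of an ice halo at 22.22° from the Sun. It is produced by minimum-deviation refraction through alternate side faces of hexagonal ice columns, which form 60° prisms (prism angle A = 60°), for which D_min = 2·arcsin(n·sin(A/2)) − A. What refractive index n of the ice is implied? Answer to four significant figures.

1.315

Rearranging: n = sin((D_min + A)/2) / sin(A/2).
(D_min + A)/2 = (22.22° + 60°)/2 = 41.110°.
n = sin 41.110° / sin 30° = 0.6575 / 0.5000 = 1.3150.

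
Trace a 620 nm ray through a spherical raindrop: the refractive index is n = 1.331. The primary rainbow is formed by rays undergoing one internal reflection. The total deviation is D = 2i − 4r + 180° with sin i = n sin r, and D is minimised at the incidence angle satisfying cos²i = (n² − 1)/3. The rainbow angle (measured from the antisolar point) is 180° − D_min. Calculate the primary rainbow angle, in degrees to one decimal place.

cos²i = (1.77156 − 1)/3 = 0.25719; i = arccos(0.50714) = 59.527°.
sin r = sin 59.527°/1.331 = 0.64753; r = 40.356°.
D_min = 2·59.527° − 4·40.356° + 180° = 137.630°.
Rainbow angle = 180° − D_min = 42.370°.

42.4°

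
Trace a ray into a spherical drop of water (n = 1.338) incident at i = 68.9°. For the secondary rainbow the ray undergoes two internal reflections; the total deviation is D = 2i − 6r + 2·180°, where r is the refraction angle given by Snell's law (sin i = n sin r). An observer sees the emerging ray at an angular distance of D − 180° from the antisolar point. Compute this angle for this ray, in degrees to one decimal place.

52.5°

sin r = sin 68.9° / 1.338 = 0.9330/1.338 = 0.6973; r = 44.21°.
D = 2·68.9° − 6·44.21° + 2·180° = 137.80° − 265.25° + 360° = 232.55°.
Angle from antisolar point = D − 180° = 52.55°.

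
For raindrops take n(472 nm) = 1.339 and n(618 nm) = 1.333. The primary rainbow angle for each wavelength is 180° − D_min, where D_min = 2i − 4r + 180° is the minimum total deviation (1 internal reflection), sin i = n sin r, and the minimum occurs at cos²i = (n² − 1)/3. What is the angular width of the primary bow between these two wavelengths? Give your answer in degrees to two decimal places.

0.86°

At 472 nm (n = 1.339): cos²i = 0.26431 → i = 59.062°, r = 39.834°, D_min = 138.786°, rainbow angle = 41.214°.
At 618 nm (n = 1.333): cos²i = 0.25896 → i = 59.410°, r = 40.225°, D_min = 137.922°, rainbow angle = 42.078°.
Angular width = |41.214° − 42.078°| = 0.865°.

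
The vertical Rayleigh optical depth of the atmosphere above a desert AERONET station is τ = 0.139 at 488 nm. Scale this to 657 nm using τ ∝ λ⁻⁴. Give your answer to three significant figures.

τ(657 nm) = τ(488 nm) × (488/657)⁴ = 0.139 × (0.7428)⁴ = 0.139 × 0.3044 = 0.0423.

0.0423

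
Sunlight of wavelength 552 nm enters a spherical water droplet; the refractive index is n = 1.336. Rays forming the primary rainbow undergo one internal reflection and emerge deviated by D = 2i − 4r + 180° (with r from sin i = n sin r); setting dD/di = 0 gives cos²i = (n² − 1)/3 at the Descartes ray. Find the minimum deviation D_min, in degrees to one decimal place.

cos²i = (1.78490 − 1)/3 = 0.26163; i = arccos(0.51150) = 59.236°.
sin r = sin 59.236°/1.336 = 0.64318; r = 40.029°.
D_min = 2·59.236° − 4·40.029° + 180° = 138.356°.

138.4°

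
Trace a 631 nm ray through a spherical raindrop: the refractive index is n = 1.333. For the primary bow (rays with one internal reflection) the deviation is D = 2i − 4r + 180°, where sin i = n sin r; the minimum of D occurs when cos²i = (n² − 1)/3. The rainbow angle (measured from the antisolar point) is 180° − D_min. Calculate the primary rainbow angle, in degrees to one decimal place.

42.1°

cos²i = (1.77689 − 1)/3 = 0.25896; i = arccos(0.50888) = 59.410°.
sin r = sin 59.410°/1.333 = 0.64579; r = 40.225°.
D_min = 2·59.410° − 4·40.225° + 180° = 137.922°.
Rainbow angle = 180° − D_min = 42.078°.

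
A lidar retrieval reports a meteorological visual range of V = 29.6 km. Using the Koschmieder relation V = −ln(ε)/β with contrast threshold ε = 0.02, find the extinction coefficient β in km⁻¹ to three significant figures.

0.132 km⁻¹

β = −ln(0.02) / V = 3.912 / 29.6 = 0.1322 km⁻¹.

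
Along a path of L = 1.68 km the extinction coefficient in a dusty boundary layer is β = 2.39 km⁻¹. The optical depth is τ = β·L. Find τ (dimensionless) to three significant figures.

τ = β·L = 2.39 × 1.68 = 4.0152.

4.02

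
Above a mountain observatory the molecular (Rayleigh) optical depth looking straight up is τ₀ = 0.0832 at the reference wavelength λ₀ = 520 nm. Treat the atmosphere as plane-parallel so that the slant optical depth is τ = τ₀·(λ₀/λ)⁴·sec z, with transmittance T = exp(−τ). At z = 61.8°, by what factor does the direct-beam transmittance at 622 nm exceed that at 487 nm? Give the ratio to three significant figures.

1.15

Airmass: sec 61.8° = 2.1162.
τ(622 nm) = 0.0832 × (520/622)⁴ × 2.1162 = 0.0832 × 0.4885 × 2.1162 = 0.0860.
τ(487 nm) = 0.0832 × (520/487)⁴ × 2.1162 = 0.0832 × 1.2999 × 2.1162 = 0.2289.
T(622)/T(487) = exp(τ_B − τ_A) = exp(0.1429) = 1.1536.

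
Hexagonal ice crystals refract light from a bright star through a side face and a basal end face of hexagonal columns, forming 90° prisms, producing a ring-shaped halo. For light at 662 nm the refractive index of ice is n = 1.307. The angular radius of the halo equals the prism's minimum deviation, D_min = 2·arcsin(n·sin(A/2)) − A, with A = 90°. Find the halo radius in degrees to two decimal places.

45.09°

n·sin(A/2) = 1.307 × sin 45° = 1.307 × 0.7071 = 0.9242.
D_min = 2·arcsin(0.9242) − 90° = 2 × 67.546° − 90° = 45.093°.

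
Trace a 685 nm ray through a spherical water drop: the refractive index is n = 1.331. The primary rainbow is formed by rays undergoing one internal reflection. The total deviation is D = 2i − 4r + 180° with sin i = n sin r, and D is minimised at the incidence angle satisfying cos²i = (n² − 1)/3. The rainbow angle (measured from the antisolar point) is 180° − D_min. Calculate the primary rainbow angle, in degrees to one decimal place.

42.4°

cos²i = (1.77156 − 1)/3 = 0.25719; i = arccos(0.50714) = 59.527°.
sin r = sin 59.527°/1.331 = 0.64753; r = 40.356°.
D_min = 2·59.527° − 4·40.356° + 180° = 137.630°.
Rainbow angle = 180° − D_min = 42.370°.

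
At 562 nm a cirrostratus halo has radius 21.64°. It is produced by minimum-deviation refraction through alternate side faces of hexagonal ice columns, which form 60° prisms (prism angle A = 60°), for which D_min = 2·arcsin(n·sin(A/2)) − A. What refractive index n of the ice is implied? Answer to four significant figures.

1.307

Rearranging: n = sin((D_min + A)/2) / sin(A/2).
(D_min + A)/2 = (21.64° + 60°)/2 = 40.820°.
n = sin 40.820° / sin 30° = 0.6537 / 0.5000 = 1.3074.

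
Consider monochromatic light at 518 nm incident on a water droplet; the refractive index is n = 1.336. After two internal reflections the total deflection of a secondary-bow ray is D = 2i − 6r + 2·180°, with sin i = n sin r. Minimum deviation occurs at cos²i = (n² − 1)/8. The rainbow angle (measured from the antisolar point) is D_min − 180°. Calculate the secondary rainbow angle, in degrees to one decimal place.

cos²i = (1.78490 − 1)/8 = 0.09811; i = arccos(0.31323) = 71.746°.
sin r = sin 71.746°/1.336 = 0.71084; r = 45.303°.
D_min = 2·71.746° − 6·45.303° + 360° = 231.674°.
Rainbow angle = D_min − 180° = 51.674°.

51.7°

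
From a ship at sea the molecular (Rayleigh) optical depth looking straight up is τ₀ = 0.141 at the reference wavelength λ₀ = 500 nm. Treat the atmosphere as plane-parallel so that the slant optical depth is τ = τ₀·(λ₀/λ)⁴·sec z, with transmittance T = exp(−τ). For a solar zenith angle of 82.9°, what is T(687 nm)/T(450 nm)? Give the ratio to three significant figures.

Airmass: sec 82.9° = 8.0905.
τ(687 nm) = 0.141 × (500/687)⁴ × 8.0905 = 0.141 × 0.2806 × 8.0905 = 0.3201.
τ(450 nm) = 0.141 × (500/450)⁴ × 8.0905 = 0.141 × 1.5242 × 8.0905 = 1.7387.
T(687)/T(450) = exp(τ_B − τ_A) = exp(1.4186) = 4.1315.

4.13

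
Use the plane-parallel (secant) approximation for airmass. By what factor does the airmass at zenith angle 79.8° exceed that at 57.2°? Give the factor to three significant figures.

X(79.8°)/X(57.2°) = sec 79.8° / sec 57.2° = cos 57.2° / cos 79.8° = 0.5417/0.1771 = 3.0590.

3.06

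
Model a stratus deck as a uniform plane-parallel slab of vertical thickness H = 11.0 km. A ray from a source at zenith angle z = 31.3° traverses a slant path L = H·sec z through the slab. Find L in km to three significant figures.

sec z = 1/cos 31.3° = 1.1703.
L = 11.0 × 1.1703 = 12.874 km.

12.9 km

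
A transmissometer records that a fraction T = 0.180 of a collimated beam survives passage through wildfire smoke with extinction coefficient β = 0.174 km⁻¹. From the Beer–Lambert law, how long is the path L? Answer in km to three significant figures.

Beer–Lambert: T = exp(−βL) ⇒ L = −ln(T)/β = −ln(0.180)/0.174 = 1.7148/0.174 = 9.855 km.

9.86 km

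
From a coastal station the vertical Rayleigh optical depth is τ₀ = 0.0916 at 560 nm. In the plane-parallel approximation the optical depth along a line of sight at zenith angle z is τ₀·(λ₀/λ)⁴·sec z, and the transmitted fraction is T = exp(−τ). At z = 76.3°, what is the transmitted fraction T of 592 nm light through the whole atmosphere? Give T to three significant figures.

sec 76.3° = 4.2223.
τ = 0.0916 × (560/592)⁴ × 4.2223 = 0.0916 × 0.8007 × 4.2223 = 0.3097.
T = exp(−0.3097) = 0.7337.

0.734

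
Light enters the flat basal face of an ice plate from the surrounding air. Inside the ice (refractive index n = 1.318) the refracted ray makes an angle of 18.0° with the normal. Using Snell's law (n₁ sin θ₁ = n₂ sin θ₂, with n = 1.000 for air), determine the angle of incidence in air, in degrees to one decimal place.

Snell: sin θ_i = n · sin θ_r = 1.318 × sin 18.0° = 1.318 × 0.3090 = 0.4073.
θ_i = arcsin(0.4073) = 24.03°.

24.0°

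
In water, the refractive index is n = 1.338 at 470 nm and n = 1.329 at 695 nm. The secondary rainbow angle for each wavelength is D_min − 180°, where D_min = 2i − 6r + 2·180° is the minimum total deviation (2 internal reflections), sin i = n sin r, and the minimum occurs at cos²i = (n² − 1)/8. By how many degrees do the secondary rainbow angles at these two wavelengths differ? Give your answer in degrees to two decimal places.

2.36°

At 470 nm (n = 1.338): cos²i = 0.09878 → i = 71.682°, r = 45.195°, D_min = 232.193°, rainbow angle = 52.193°.
At 695 nm (n = 1.329): cos²i = 0.09578 → i = 71.972°, r = 45.685°, D_min = 229.837°, rainbow angle = 49.837°.
Angular width = |52.193° − 49.837°| = 2.356°.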